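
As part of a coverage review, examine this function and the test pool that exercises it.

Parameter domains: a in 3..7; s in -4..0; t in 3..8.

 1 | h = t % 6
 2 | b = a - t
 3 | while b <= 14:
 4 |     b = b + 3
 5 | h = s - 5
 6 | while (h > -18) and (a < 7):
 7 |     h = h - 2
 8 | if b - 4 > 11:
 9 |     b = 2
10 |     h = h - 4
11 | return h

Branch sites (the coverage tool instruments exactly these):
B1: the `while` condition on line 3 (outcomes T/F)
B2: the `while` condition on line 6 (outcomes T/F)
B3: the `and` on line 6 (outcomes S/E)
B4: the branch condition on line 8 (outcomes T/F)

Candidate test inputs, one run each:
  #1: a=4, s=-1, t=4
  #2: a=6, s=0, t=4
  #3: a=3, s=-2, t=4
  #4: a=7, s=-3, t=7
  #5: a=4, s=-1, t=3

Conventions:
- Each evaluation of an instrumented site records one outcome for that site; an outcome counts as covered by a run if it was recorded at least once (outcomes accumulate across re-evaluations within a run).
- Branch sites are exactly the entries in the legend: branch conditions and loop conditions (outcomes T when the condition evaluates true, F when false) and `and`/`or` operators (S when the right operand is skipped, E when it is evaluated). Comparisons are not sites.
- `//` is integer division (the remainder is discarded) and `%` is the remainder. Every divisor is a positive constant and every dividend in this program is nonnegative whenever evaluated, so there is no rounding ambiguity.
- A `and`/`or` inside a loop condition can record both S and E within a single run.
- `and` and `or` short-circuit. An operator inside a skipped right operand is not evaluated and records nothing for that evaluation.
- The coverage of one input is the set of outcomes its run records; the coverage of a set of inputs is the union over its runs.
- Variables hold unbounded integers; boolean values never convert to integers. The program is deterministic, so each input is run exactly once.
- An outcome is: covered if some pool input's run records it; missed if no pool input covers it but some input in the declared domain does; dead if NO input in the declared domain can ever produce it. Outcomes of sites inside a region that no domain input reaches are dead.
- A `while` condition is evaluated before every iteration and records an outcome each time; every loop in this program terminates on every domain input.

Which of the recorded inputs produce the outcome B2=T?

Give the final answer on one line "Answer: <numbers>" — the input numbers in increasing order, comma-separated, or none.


input #1 (a=4, s=-1, t=4): hits B2=T
input #2 (a=6, s=0, t=4): hits B2=T
input #3 (a=3, s=-2, t=4): hits B2=T
input #4 (a=7, s=-3, t=7): never hits B2=T
input #5 (a=4, s=-1, t=3): hits B2=T
Answer: 1, 2, 3, 5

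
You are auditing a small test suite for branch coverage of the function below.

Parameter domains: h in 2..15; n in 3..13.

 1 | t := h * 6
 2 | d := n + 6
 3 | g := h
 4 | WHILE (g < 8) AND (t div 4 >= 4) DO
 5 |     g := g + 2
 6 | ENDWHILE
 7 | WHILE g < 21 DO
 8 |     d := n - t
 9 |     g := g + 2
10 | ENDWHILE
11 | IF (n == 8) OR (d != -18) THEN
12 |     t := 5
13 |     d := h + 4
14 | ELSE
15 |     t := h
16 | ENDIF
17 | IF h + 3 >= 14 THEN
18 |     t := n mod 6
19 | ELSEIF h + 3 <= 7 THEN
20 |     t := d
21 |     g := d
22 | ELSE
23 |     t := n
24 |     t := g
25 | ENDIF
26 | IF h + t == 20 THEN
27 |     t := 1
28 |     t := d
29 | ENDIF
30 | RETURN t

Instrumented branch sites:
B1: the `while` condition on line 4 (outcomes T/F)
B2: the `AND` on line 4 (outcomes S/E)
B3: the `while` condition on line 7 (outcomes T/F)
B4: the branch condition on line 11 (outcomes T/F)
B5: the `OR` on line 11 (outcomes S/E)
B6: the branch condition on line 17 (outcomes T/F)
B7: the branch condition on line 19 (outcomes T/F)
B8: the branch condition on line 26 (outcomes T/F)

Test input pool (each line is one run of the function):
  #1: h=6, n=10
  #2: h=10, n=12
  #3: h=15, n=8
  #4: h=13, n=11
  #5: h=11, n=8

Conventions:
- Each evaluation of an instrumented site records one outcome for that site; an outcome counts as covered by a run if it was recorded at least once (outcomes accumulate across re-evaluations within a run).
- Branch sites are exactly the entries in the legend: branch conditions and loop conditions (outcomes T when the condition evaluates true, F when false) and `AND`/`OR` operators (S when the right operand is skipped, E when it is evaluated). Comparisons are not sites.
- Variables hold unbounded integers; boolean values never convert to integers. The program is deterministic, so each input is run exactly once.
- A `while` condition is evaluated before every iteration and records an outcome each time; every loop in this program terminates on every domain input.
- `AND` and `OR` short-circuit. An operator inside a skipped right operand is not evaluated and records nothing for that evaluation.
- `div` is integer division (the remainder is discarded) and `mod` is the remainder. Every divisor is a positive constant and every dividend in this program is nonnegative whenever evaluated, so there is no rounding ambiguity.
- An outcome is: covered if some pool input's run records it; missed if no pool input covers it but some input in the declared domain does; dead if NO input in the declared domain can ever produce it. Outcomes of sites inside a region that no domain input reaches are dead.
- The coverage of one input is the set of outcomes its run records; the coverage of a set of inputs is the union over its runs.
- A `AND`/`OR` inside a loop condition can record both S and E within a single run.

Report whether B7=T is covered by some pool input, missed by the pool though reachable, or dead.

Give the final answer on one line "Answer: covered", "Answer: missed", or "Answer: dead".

no pool input records B7=T
but domain input (h=2, n=3) does record it -> reachable, so missed

Answer: missed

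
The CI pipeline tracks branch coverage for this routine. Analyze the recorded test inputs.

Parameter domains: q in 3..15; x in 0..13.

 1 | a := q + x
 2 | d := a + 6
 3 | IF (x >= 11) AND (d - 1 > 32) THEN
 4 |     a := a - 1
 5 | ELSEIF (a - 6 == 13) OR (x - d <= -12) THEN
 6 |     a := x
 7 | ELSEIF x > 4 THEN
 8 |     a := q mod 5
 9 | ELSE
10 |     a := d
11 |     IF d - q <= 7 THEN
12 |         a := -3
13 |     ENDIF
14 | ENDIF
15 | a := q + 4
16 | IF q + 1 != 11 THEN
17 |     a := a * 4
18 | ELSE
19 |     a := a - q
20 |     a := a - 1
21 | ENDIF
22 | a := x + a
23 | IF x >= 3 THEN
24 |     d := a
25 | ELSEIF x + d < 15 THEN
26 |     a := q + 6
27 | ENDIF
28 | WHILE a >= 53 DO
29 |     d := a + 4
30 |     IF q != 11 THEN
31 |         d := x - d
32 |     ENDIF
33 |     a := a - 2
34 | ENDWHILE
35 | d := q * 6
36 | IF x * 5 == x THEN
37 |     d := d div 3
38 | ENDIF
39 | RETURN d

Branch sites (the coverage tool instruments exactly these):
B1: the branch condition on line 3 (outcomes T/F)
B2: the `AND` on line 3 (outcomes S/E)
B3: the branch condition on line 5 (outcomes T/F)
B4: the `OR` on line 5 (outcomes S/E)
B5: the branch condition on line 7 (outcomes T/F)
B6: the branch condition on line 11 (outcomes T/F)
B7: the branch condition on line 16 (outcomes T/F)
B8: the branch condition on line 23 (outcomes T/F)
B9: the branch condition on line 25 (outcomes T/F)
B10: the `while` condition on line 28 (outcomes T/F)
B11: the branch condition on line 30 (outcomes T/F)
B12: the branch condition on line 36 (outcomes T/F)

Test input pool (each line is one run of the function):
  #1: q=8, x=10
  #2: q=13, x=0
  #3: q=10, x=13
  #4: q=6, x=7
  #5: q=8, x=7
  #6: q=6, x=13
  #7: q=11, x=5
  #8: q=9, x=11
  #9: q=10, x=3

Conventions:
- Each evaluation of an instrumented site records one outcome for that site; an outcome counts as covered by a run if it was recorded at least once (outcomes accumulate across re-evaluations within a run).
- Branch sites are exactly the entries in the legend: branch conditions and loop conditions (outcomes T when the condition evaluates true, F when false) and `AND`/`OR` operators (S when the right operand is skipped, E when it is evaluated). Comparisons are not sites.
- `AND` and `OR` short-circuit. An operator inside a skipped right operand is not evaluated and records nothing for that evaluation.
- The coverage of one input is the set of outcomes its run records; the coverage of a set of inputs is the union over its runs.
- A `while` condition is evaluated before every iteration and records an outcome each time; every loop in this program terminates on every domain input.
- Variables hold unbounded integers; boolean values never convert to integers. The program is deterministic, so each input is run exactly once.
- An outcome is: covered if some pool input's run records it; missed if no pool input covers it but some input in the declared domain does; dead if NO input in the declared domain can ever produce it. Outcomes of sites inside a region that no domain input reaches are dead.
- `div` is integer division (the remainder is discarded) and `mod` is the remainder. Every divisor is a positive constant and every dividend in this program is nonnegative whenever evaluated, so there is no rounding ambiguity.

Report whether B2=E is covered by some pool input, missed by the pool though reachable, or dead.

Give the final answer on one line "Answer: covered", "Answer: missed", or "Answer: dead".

B2=E is recorded by pool input(s) 3, 6, 8 -> covered

Answer: covered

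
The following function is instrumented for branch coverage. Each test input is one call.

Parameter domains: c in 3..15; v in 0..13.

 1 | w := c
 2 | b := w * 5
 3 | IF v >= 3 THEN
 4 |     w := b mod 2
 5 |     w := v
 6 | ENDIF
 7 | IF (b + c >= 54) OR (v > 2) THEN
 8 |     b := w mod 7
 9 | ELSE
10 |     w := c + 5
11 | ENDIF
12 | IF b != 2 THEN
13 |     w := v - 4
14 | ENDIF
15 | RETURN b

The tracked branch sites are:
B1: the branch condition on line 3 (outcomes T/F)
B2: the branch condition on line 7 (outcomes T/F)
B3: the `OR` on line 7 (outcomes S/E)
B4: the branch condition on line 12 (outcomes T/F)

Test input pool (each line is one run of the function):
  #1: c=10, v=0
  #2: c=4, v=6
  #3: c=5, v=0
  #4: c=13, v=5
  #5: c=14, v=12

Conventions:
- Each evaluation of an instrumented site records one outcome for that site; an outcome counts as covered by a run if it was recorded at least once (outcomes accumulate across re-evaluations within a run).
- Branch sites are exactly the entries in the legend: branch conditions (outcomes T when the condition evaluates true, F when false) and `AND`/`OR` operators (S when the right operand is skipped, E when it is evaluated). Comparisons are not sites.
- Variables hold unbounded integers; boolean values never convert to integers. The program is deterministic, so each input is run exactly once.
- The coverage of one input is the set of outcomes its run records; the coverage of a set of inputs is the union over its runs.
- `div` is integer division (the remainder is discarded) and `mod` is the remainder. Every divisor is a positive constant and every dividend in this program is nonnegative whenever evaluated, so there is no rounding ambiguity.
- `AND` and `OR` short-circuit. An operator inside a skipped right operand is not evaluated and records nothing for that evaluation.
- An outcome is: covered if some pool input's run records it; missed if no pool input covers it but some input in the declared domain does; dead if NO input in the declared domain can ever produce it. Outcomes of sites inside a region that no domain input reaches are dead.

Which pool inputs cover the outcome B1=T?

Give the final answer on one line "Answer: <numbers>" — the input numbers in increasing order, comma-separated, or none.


input #1 (c=10, v=0): does not produce B1=T
input #2 (c=4, v=6): produces B1=T
input #3 (c=5, v=0): does not produce B1=T
input #4 (c=13, v=5): produces B1=T
input #5 (c=14, v=12): produces B1=T
Answer: 2, 4, 5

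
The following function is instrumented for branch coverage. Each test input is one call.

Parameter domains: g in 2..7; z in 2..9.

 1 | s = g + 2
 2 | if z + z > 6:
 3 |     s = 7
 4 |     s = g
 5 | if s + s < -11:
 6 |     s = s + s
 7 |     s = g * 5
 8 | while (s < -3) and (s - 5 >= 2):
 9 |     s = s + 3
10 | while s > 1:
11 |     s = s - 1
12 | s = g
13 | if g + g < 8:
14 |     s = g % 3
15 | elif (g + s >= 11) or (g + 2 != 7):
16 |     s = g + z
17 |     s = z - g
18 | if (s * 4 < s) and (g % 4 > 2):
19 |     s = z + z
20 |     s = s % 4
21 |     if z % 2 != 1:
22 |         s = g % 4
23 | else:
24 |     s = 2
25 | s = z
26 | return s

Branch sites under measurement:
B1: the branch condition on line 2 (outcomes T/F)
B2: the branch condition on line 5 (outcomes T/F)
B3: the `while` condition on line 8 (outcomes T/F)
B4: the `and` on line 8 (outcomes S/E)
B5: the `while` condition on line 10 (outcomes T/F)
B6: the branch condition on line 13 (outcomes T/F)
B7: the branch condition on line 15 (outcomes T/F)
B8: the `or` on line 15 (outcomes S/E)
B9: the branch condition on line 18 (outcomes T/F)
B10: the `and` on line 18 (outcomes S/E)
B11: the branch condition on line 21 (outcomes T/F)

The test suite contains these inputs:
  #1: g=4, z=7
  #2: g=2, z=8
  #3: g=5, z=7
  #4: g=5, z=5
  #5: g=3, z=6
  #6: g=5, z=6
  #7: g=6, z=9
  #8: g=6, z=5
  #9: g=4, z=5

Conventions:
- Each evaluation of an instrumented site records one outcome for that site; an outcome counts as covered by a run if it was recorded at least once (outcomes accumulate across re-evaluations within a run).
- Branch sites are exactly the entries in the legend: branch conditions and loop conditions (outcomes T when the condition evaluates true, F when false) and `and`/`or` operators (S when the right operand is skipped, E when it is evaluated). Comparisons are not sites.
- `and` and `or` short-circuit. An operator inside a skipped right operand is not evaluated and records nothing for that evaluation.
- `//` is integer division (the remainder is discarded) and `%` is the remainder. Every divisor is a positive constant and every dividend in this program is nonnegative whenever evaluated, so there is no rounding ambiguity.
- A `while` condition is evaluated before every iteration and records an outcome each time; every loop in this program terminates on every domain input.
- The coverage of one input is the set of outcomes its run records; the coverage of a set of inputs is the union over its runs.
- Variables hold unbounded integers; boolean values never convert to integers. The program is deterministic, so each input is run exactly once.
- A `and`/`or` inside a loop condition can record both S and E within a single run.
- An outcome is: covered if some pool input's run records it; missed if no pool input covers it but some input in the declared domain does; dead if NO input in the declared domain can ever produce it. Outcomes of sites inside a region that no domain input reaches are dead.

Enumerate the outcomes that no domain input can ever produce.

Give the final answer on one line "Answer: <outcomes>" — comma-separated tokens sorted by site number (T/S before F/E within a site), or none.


running all 48 domain inputs and tallying outcomes:
  B2=T: never recorded by any domain input -> dead
  B3=T: never recorded by any domain input -> dead
  B4=E: never recorded by any domain input -> dead
  reachable outcomes have witnesses, e.g. B1=T (e.g. g=2, z=4), B1=F (e.g. g=2, z=2), B2=F (e.g. g=2, z=2), B3=F (e.g. g=2, z=2)
Answer: B2=T, B3=T, B4=E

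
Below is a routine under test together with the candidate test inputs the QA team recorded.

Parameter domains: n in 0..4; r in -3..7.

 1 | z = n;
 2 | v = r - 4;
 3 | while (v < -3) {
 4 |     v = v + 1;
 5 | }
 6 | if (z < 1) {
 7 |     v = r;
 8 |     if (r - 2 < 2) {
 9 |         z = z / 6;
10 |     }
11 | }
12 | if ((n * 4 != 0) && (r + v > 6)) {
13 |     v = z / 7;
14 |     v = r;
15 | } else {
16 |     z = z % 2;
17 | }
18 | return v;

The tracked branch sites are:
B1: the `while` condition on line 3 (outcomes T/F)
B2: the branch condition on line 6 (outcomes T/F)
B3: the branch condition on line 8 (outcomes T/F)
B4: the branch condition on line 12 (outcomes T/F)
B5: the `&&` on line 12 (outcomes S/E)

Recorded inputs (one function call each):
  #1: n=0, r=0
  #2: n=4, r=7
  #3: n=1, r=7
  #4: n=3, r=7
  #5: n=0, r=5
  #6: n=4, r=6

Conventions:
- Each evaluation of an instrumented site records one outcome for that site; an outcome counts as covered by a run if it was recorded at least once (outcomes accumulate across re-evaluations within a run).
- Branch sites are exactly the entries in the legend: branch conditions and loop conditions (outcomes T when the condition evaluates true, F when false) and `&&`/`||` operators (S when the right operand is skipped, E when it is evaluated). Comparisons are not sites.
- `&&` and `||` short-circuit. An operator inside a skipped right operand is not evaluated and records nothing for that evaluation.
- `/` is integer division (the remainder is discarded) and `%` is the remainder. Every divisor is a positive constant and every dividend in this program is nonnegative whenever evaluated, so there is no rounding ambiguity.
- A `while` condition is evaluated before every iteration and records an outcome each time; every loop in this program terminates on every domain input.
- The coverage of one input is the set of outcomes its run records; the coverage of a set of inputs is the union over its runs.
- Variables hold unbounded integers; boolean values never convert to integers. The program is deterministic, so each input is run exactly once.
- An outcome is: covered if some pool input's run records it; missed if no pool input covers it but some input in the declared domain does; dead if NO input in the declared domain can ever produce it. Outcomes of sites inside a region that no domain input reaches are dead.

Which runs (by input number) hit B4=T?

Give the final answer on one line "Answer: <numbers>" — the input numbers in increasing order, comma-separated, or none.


input #1 (n=0, r=0): does not produce B4=T
input #2 (n=4, r=7): produces B4=T
input #3 (n=1, r=7): produces B4=T
input #4 (n=3, r=7): produces B4=T
input #5 (n=0, r=5): does not produce B4=T
input #6 (n=4, r=6): produces B4=T
Answer: 2, 3, 4, 6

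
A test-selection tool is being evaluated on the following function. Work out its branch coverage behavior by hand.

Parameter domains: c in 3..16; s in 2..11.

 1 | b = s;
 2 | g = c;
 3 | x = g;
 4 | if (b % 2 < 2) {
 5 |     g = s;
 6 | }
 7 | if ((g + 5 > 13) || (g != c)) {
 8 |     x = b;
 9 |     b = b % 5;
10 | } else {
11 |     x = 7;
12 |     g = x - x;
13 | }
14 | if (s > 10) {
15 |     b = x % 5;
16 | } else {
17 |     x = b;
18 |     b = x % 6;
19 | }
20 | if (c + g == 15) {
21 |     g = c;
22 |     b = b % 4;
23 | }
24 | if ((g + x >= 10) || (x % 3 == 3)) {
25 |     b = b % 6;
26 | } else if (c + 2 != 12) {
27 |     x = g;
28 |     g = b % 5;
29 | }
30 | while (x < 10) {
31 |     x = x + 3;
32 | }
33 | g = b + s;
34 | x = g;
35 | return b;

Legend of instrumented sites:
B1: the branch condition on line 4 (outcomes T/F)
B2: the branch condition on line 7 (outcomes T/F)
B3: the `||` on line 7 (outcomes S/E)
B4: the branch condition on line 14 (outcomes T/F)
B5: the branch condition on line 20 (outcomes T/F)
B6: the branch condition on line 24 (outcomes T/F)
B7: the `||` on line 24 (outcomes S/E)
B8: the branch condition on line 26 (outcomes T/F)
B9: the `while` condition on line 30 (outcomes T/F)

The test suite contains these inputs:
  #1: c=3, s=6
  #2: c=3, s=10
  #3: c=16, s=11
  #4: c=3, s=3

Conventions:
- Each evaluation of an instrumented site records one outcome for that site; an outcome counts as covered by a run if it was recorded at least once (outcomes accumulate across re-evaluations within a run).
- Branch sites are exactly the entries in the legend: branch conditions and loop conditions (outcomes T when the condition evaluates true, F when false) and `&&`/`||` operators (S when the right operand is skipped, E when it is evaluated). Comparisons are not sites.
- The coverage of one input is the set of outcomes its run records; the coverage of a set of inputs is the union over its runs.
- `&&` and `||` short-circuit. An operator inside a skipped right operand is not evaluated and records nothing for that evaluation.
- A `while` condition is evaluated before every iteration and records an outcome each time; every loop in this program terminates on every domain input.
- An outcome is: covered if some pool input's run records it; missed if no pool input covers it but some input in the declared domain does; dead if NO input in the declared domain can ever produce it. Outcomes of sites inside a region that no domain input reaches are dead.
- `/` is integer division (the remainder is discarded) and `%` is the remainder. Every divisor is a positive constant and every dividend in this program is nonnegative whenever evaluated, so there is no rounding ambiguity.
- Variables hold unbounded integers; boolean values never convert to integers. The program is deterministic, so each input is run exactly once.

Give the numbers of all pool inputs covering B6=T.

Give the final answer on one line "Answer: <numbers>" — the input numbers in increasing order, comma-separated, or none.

input #1 (c=3, s=6): does not produce B6=T
input #2 (c=3, s=10): produces B6=T
input #3 (c=16, s=11): produces B6=T
input #4 (c=3, s=3): does not produce B6=T

Answer: 2, 3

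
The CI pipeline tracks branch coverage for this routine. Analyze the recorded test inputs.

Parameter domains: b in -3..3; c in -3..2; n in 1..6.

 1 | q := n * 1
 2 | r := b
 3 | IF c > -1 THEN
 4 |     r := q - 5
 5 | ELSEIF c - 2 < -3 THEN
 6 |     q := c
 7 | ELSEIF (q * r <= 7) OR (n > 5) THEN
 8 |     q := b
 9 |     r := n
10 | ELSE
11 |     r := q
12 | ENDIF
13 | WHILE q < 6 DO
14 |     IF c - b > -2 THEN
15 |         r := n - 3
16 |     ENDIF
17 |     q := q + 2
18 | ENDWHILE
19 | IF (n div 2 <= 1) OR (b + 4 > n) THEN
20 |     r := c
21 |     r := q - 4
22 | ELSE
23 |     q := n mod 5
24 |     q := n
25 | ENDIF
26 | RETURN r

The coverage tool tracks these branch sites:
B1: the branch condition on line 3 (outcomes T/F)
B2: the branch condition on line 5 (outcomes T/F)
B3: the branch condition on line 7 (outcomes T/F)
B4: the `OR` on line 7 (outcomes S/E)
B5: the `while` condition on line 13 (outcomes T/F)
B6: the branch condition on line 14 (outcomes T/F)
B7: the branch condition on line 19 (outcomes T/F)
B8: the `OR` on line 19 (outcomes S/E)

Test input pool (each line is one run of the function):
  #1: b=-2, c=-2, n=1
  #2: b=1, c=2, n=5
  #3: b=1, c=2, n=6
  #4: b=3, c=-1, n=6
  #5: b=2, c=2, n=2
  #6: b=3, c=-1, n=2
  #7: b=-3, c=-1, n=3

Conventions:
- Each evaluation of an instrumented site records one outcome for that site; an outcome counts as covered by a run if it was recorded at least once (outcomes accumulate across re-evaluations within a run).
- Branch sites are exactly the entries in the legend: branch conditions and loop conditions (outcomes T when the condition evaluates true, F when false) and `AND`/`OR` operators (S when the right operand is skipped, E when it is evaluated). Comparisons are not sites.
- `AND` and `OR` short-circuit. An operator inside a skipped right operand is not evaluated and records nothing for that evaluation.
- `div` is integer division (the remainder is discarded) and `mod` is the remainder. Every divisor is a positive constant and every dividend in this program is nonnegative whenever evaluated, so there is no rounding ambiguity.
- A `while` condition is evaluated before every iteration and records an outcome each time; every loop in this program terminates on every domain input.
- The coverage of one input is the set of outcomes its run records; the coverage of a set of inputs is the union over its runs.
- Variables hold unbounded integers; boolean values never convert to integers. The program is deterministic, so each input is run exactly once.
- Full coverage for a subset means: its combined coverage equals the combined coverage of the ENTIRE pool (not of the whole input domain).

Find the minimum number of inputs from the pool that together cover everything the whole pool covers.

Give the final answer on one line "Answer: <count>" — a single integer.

run #1 (b=-2, c=-2, n=1) runs B1->F, B2->T, B5->T, B6->T, B5->T, B6->T, B5->T, B6->T, B5->T, B6->T, B5->F, B8->S, B7->T; records B1=F, B2=T, B5=T, B5=F, B6=T, B7=T, B8=S
run #2 (b=1, c=2, n=5) runs B1->T, B5->T, B6->T, B5->F, B8->E, B7->F; records B1=T, B5=T, B5=F, B6=T, B7=F, B8=E
run #3 (b=1, c=2, n=6) runs B1->T, B5->F, B8->E, B7->F; records B1=T, B5=F, B7=F, B8=E
run #4 (b=3, c=-1, n=6) runs B1->F, B2->F, B4->E, B3->T, B5->T, B6->F, B5->T, B6->F, B5->F, B8->E, B7->T; records B1=F, B2=F, B3=T, B4=E, B5=T, B5=F, B6=F, B7=T, B8=E
run #5 (b=2, c=2, n=2) runs B1->T, B5->T, B6->T, B5->T, B6->T, B5->F, B8->S, B7->T; records B1=T, B5=T, B5=F, B6=T, B7=T, B8=S
run #6 (b=3, c=-1, n=2) runs B1->F, B2->F, B4->S, B3->T, B5->T, B6->F, B5->T, B6->F, B5->F, B8->S, B7->T; records B1=F, B2=F, B3=T, B4=S, B5=T, B5=F, B6=F, B7=T, B8=S
run #7 (b=-3, c=-1, n=3) runs B1->F, B2->F, B4->S, B3->T, B5->T, B6->T, B5->T, B6->T, B5->T, B6->T, B5->T, B6->T, B5->T, B6->T, ...; records B1=F, B2=F, B3=T, B4=S, B5=T, B5=F, B6=T, B7=T, B8=S
together the pool reaches 15 outcomes: B1=T, B1=F, B2=T, B2=F, B3=T, B4=S, B4=E, B5=T, B5=F, B6=T, B6=F, B7=T, B7=F, B8=S, B8=E
size 1 is not enough: best union over all size-1 subsets is 9/15
size 2 is not enough: best union over all size-2 subsets is 13/15
size 3 is not enough: best union over all size-3 subsets is 14/15
inputs {1, 2, 4, 6} (size 4) cover everything; no size-4 subset with a lexicographically smaller index list covers all 15

Answer: 4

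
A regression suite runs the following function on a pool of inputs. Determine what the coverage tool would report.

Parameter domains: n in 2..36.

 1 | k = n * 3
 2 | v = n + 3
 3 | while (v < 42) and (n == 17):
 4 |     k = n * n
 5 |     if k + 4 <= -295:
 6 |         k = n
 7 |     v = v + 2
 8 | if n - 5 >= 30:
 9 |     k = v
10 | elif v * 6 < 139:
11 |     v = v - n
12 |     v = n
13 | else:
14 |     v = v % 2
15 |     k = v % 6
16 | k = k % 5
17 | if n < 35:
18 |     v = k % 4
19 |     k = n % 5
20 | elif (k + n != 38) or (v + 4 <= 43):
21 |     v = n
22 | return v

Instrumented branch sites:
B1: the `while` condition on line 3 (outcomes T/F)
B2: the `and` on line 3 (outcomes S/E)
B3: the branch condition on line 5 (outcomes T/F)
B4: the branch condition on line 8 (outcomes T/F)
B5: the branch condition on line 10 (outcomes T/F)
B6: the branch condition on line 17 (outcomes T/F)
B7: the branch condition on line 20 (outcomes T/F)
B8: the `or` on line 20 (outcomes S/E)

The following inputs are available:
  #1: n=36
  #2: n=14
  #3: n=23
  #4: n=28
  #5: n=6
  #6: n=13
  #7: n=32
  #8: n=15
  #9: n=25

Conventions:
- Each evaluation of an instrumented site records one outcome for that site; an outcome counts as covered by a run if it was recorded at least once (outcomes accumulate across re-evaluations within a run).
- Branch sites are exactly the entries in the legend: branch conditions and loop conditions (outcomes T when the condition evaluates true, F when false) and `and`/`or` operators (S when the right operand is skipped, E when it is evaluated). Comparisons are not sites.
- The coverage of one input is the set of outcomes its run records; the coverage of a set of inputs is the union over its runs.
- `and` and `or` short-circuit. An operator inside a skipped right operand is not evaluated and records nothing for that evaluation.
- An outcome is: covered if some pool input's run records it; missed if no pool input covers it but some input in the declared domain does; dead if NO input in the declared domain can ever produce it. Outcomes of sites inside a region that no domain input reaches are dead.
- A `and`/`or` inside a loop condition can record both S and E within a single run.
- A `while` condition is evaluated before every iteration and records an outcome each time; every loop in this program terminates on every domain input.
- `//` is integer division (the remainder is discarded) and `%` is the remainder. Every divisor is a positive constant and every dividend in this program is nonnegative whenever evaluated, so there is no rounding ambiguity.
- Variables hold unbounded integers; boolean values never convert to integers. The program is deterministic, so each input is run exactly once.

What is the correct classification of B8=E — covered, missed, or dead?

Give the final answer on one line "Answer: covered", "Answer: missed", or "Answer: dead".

no pool input records B8=E
but domain input (n=35) does record it -> reachable, so missed

Answer: missed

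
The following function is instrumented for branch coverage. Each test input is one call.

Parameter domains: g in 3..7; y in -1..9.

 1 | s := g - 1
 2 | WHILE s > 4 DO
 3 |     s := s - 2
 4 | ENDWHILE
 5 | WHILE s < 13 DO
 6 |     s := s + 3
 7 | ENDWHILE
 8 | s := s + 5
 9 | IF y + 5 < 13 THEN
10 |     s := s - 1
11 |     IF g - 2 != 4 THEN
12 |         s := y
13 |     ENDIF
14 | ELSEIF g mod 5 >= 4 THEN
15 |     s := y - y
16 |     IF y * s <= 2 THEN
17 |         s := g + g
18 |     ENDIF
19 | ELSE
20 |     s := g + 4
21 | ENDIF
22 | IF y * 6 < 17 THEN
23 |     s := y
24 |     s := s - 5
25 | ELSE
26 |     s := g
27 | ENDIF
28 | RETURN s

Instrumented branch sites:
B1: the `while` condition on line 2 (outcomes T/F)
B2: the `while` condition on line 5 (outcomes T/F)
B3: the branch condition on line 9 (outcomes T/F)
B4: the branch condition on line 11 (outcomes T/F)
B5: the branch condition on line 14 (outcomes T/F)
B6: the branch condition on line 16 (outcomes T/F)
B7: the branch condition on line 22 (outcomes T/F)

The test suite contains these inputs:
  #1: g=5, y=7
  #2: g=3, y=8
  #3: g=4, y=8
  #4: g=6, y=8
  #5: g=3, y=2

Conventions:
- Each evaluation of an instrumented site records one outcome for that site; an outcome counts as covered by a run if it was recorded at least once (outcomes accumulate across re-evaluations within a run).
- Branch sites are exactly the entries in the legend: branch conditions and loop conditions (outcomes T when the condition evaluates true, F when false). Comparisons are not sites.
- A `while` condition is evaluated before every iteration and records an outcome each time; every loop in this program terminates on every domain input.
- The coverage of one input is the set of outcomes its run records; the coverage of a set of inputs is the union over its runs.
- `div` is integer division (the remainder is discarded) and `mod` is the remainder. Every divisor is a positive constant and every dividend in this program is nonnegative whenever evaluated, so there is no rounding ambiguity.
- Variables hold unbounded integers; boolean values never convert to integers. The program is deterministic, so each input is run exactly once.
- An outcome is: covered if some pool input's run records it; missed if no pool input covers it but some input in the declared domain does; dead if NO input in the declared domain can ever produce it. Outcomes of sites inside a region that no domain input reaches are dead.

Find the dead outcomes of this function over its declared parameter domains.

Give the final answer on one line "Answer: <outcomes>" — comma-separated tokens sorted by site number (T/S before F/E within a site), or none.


checking every outcome against all 55 domain inputs:
  B6=F: zero occurrences over every domain input -> dead
  reachable outcomes have witnesses, e.g. B1=T (e.g. g=6, y=-1), B1=F (e.g. g=3, y=-1), B2=T (e.g. g=3, y=-1), B2=F (e.g. g=3, y=-1)
Answer: B6=F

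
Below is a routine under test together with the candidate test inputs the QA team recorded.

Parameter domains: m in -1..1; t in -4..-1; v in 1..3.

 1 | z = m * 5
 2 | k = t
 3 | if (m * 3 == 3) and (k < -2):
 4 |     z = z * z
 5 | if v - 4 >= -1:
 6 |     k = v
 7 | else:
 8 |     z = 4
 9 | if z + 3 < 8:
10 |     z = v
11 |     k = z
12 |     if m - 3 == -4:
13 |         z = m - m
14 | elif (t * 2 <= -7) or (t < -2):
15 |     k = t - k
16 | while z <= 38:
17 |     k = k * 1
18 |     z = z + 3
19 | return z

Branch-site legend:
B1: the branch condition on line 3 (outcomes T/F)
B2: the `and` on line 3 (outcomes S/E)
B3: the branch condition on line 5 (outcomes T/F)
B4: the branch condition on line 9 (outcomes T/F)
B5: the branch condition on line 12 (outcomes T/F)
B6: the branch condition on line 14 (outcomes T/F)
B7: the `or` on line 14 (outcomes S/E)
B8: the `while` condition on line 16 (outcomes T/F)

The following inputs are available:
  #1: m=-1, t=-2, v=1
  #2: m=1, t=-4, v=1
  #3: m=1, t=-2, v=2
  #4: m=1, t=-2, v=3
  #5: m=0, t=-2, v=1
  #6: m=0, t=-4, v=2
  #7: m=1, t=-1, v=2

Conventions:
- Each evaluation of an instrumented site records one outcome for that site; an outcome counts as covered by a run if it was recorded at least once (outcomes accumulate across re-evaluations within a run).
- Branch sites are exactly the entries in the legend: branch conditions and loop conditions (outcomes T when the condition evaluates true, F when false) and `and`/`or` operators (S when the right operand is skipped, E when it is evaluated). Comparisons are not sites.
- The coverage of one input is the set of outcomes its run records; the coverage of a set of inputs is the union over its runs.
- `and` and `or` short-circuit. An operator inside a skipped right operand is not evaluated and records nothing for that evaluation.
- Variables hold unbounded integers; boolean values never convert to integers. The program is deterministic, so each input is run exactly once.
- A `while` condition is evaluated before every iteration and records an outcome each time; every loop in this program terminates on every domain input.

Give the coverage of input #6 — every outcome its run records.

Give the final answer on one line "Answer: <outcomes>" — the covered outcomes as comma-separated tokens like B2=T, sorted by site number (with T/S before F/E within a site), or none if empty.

Running input #6 (m=0, t=-4, v=2), event by event:
  B2->S, B1->F, B3->F, B4->T, B5->F, B8->T, B8->T, B8->T, B8->T, B8->T
  B8->T, B8->T, B8->T, B8->T, B8->T, B8->T, B8->T, B8->T, B8->F
collecting distinct outcomes: B1=F, B2=S, B3=F, B4=T, B5=F, B8=T, B8=F

Answer: B1=F, B2=S, B3=F, B4=T, B5=F, B8=T, B8=F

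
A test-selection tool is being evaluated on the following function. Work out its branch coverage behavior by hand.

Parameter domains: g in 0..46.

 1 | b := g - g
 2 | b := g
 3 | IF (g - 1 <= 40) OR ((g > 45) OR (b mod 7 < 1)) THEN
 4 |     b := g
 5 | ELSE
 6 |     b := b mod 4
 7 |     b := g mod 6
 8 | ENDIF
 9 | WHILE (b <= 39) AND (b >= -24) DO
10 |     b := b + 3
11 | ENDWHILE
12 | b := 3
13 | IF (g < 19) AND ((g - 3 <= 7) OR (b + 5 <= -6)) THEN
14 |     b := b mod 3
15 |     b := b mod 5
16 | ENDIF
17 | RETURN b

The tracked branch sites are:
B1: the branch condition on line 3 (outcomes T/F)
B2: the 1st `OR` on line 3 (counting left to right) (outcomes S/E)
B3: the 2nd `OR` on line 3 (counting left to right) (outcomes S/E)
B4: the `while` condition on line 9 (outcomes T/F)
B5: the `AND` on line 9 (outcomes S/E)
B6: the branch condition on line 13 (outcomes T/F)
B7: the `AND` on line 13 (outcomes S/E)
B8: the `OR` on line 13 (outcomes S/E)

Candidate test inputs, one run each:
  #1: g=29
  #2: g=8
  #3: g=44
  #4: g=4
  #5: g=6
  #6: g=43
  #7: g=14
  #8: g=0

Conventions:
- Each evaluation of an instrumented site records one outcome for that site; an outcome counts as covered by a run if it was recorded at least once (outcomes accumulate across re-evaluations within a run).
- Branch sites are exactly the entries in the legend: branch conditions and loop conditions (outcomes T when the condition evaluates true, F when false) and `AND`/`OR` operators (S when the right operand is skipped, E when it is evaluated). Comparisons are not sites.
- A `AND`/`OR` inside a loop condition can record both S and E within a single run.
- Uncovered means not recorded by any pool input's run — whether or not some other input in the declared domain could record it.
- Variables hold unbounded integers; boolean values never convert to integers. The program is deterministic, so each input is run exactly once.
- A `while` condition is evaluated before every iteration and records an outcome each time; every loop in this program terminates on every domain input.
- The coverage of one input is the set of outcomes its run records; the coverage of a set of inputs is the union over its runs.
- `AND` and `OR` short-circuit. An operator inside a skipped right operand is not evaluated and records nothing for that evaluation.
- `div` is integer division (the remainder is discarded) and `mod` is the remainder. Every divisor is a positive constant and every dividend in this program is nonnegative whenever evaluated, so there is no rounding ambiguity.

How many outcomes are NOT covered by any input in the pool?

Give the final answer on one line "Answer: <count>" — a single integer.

input #1 (g=29): covers B1=T, B2=S, B4=T, B4=F, B5=S, B5=E, B6=F, B7=S
input #2 (g=8): covers B1=T, B2=S, B4=T, B4=F, B5=S, B5=E, B6=T, B7=E, B8=S
input #3 (g=44): covers B1=F, B2=E, B3=E, B4=T, B4=F, B5=S, B5=E, B6=F, B7=S
input #4 (g=4): covers B1=T, B2=S, B4=T, B4=F, B5=S, B5=E, B6=T, B7=E, B8=S
input #5 (g=6): covers B1=T, B2=S, B4=T, B4=F, B5=S, B5=E, B6=T, B7=E, B8=S
input #6 (g=43): covers B1=F, B2=E, B3=E, B4=T, B4=F, B5=S, B5=E, B6=F, B7=S
input #7 (g=14): covers B1=T, B2=S, B4=T, B4=F, B5=S, B5=E, B6=F, B7=E, B8=E
input #8 (g=0): covers B1=T, B2=S, B4=T, B4=F, B5=S, B5=E, B6=T, B7=E, B8=S
union over the pool: B1=T, B1=F, B2=S, B2=E, B3=E, B4=T, B4=F, B5=S, B5=E, B6=T, B6=F, B7=S, B7=E, B8=S, B8=E
uncovered (1 of 16): B3=S

Answer: 1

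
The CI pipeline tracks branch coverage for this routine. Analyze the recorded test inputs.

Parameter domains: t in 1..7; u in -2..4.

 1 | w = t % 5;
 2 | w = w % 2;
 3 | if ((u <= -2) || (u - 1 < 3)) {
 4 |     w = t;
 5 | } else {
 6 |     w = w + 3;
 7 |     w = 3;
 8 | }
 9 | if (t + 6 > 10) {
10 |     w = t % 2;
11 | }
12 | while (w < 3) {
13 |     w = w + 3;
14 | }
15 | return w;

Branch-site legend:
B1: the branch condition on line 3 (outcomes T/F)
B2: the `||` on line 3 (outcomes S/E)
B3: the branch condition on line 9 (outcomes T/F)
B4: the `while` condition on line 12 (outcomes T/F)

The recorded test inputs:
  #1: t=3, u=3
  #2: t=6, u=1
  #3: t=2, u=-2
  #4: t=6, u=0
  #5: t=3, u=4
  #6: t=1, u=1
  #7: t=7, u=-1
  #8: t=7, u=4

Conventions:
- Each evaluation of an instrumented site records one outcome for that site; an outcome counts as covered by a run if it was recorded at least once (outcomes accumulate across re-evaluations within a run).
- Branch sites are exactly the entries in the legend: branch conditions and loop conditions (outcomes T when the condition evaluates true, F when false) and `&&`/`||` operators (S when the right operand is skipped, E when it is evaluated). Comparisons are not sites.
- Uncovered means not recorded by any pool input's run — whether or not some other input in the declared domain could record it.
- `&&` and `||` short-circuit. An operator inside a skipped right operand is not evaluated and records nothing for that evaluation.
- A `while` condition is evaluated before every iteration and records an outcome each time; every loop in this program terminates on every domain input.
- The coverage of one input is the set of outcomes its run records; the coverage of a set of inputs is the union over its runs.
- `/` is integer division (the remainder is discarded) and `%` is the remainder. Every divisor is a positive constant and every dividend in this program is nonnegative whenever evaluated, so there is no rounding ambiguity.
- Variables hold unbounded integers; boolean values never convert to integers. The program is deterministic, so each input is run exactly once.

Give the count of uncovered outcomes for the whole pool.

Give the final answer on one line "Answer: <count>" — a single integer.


input #1 (t=3, u=3): events B2->E, B1->T, B3->F, B4->F; covers B1=T, B2=E, B3=F, B4=F
input #2 (t=6, u=1): events B2->E, B1->T, B3->T, B4->T, B4->F; covers B1=T, B2=E, B3=T, B4=T, B4=F
input #3 (t=2, u=-2): events B2->S, B1->T, B3->F, B4->T, B4->F; covers B1=T, B2=S, B3=F, B4=T, B4=F
input #4 (t=6, u=0): events B2->E, B1->T, B3->T, B4->T, B4->F; covers B1=T, B2=E, B3=T, B4=T, B4=F
input #5 (t=3, u=4): events B2->E, B1->F, B3->F, B4->F; covers B1=F, B2=E, B3=F, B4=F
input #6 (t=1, u=1): events B2->E, B1->T, B3->F, B4->T, B4->F; covers B1=T, B2=E, B3=F, B4=T, B4=F
input #7 (t=7, u=-1): events B2->E, B1->T, B3->T, B4->T, B4->F; covers B1=T, B2=E, B3=T, B4=T, B4=F
input #8 (t=7, u=4): events B2->E, B1->F, B3->T, B4->T, B4->F; covers B1=F, B2=E, B3=T, B4=T, B4=F
union over the pool: B1=T, B1=F, B2=S, B2=E, B3=T, B3=F, B4=T, B4=F
uncovered (0 of 8): none
Answer: 0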